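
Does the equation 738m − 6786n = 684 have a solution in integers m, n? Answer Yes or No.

By Bézout, 738m − 6786n = 684 has integer solutions iff gcd(738, 6786) | 684.
Euclid: 6786 = 9·738 + 144; 738 = 5·144 + 18; 144 = 8·18 + 0. gcd = 18; 684 mod 18 = 0. Yes.

Yes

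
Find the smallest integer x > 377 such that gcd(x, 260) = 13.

403

gcd(x, 260) = 13 forces 13 | x; write x = 13s. Then gcd(13s, 13·20) = 13·gcd(s, 20), so need gcd(s, 20) = 1.
13s > 377 gives s ≥ 30. The least s ≥ 30 coprime to 20 is 31, so x = 13·31 = 403.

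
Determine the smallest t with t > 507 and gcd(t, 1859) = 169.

Multiples of 169 above 507: 169·4, 169·5, … . Need the cofactor coprime to 1859/169 = 11.
Checking s = 4, 5, … the first with gcd(s, 11) = 1 is s = 4, giving 676.

676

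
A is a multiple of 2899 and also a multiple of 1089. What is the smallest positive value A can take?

3157011

gcd first: 2899 = 2·1089 + 721; 1089 = 1·721 + 368; 721 = 1·368 + 353; 368 = 1·353 + 15; 353 = 23·15 + 8; 15 = 1·8 + 7; 8 = 1·7 + 1; 7 = 7·1 + 0 → gcd = 1
lcm = 2899·1089/gcd = 3157011/1 = 3157011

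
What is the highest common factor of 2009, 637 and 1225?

gcd(2009, 637): 2009 = 3·637 + 98; 637 = 6·98 + 49; 98 = 2·49 + 0 → 49
gcd(49, 1225): 1225 = 25·49 + 0 → 49

49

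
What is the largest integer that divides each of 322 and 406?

322 = 2 · 7 · 23
406 = 2 · 7 · 29
Common: 2 · 7 = 14

14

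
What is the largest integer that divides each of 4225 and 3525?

25

Euclid: 4225 = 1·3525 + 700; 3525 = 5·700 + 25; 700 = 28·25 + 0. Last nonzero remainder: 25.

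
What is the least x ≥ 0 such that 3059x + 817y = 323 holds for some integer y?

18

gcd(3059, 817) = 19 (Euclid: 3059 = 3·817 + 608; 817 = 1·608 + 209; 608 = 2·209 + 190; 209 = 1·190 + 19; 190 = 10·19 + 0), and 19 | 323.
Extended Euclid: 3059·(-4) + 817·(15) = 19. Scale by 17: x₀ = -68.
General solution x = x₀ + 43t; reducing mod 43 gives x = 18 (and y = -67).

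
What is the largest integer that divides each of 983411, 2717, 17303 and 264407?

143

983411 = 11 · 13² · 23²; 2717 = 11 · 13 · 19; 17303 = 11³ · 13; 264407 = 11 · 13 · 43²
gcd takes min exponent of each prime: 11 · 13 = 143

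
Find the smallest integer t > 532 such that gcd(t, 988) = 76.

608

gcd(t, 988) = 76 forces 76 | t; write t = 76s. Then gcd(76s, 76·13) = 76·gcd(s, 13), so need gcd(s, 13) = 1.
76s > 532 gives s ≥ 8. The least s ≥ 8 coprime to 13 is 8, so t = 76·8 = 608.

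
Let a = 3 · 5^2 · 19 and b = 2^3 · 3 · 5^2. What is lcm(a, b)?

max exponent per prime: 2^3 · 3 · 5^2 · 19 = 11400

11400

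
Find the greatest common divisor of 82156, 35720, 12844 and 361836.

gcd(82156, 35720): 82156 = 2·35720 + 10716; 35720 = 3·10716 + 3572; 10716 = 3·3572 + 0 → 3572
gcd(3572, 12844): 12844 = 3·3572 + 2128; 3572 = 1·2128 + 1444; 2128 = 1·1444 + 684; 1444 = 2·684 + 76; 684 = 9·76 + 0 → 76
gcd(76, 361836): 361836 = 4761·76 + 0 → 76

76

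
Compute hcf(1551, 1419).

33

1551 = 3 · 11 · 47
1419 = 3 · 11 · 43
Common: 3 · 11 = 33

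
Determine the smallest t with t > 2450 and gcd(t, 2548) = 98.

gcd(t, 2548) = 98 forces 98 | t; write t = 98s. Then gcd(98s, 98·26) = 98·gcd(s, 26), so need gcd(s, 26) = 1.
98s > 2450 gives s ≥ 26. The least s ≥ 26 coprime to 26 is 27, so t = 98·27 = 2646.

2646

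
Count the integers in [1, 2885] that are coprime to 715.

1937

Prime factors of 715: 5, 11, 13. Count integers ≤ 2885 divisible by none of them.
By inclusion–exclusion: 2885 − ⌊2885/5⌋ − ⌊2885/11⌋ − ⌊2885/13⌋ + ⌊2885/55⌋ + ⌊2885/65⌋ + ⌊2885/143⌋ − ⌊2885/715⌋ = 1937.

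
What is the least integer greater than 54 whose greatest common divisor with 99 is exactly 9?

63

99 = 9·11. Any x with gcd(x, 99) = 9 is a multiple of 9, say 9s, with s coprime to 11.
Need s > 54/9, so s ≥ 7. First s ≥ 7 with gcd(s, 11) = 1 is s = 7. Thus x = 9·7 = 63.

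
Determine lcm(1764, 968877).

gcd first: 968877 = 549·1764 + 441; 1764 = 4·441 + 0 → gcd = 441
lcm = 1764·968877/gcd = 1709099028/441 = 3875508

3875508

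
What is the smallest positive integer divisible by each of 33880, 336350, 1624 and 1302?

14163025800

33880 = 2³ · 5 · 7 · 11²; 336350 = 2 · 5² · 7 · 31²; 1624 = 2³ · 7 · 29; 1302 = 2 · 3 · 7 · 31
lcm takes max exponent of each prime: 2³ · 3 · 5² · 7 · 11² · 29 · 31² = 14163025800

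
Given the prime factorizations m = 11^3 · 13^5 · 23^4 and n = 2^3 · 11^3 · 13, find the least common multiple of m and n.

1106359190989624

max exponent per prime: 2^3 · 11^3 · 13^5 · 23^4 = 1106359190989624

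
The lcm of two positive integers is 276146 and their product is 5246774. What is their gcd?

gcd·lcm = product, so gcd = 5246774/276146 = 19.

19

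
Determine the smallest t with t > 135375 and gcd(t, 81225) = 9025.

144400

Multiples of 9025 above 135375: 9025·16, 9025·17, … . Need the cofactor coprime to 81225/9025 = 9.
Checking s = 16, 17, … the first with gcd(s, 9) = 1 is s = 16, giving 144400.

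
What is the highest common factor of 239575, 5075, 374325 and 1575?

175

239575 = 5² · 7 · 37²; 5075 = 5² · 7 · 29; 374325 = 3 · 5² · 7 · 23 · 31; 1575 = 3² · 5² · 7
gcd takes min exponent of each prime: 5² · 7 = 175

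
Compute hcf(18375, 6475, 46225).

25

gcd(18375, 6475): 18375 = 2·6475 + 5425; 6475 = 1·5425 + 1050; 5425 = 5·1050 + 175; 1050 = 6·175 + 0 → 175
gcd(175, 46225): 46225 = 264·175 + 25; 175 = 7·25 + 0 → 25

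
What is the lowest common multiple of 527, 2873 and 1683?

527 = 17 · 31; 2873 = 13² · 17; 1683 = 3² · 11 · 17
lcm takes max exponent of each prime: 3² · 11 · 13² · 17 · 31 = 8817237

8817237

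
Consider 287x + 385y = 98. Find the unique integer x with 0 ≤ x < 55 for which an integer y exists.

54

Euclid: 385 = 1·287 + 98; 287 = 2·98 + 91; 98 = 1·91 + 7; 91 = 13·7 + 0 → gcd = 7; 98 = 7·14.
Back-substitution yields 287·(-4) + 385·(3) = 7, so one solution is x = -4·14 = -56, y = 3·14 = 42.
Solutions in x differ by 385/7 = 55; the one in [0, 55) is -56 mod 55 = 54.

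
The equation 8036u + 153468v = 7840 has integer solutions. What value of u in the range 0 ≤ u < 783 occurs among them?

593

Euclid: 153468 = 19·8036 + 784; 8036 = 10·784 + 196; 784 = 4·196 + 0 → gcd = 196; 7840 = 196·40.
Back-substitution yields 8036·(191) + 153468·(-10) = 196, so one solution is u = 191·40 = 7640, v = -10·40 = -400.
Solutions in u differ by 153468/196 = 783; the one in [0, 783) is 7640 mod 783 = 593.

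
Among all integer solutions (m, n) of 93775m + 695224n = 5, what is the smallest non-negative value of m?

Reduce mod 695224: 93775m ≡ 5 (mod 695224). With g = gcd(93775, 695224) = 1 dividing 5, divide through: 93775m ≡ 5 (mod 695224).
Since gcd(93775, 695224) = 1, m ≡ 5·(93775)⁻¹ ≡ 10787 (mod 695224). Smallest non-negative: 10787.

10787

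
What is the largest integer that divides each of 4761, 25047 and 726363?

207

gcd(4761, 25047): 25047 = 5·4761 + 1242; 4761 = 3·1242 + 1035; 1242 = 1·1035 + 207; 1035 = 5·207 + 0 → 207
gcd(207, 726363): 726363 = 3509·207 + 0 → 207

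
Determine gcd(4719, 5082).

363

Euclid: 5082 = 1·4719 + 363; 4719 = 13·363 + 0. Last nonzero remainder: 363.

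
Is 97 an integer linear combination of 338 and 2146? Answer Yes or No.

No

gcd(338, 2146): 2146 = 6·338 + 118; 338 = 2·118 + 102; 118 = 1·102 + 16; 102 = 6·16 + 6; 16 = 2·6 + 4; 6 = 1·4 + 2; 4 = 2·2 + 0 → 2
2 does not divide 97, so a solution does not exist.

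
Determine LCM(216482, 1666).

gcd first: 216482 = 129·1666 + 1568; 1666 = 1·1568 + 98; 1568 = 16·98 + 0 → gcd = 98
lcm = 216482·1666/gcd = 360659012/98 = 3680194

3680194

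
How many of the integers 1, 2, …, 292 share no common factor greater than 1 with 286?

286 = 2·11·13. Inclusion–exclusion on these primes:
292 − ⌊292/2⌋ − ⌊292/11⌋ − ⌊292/13⌋ + ⌊292/22⌋ + ⌊292/26⌋ + ⌊292/143⌋ − ⌊292/286⌋ = 123

123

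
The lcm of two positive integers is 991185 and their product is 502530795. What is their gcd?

gcd·lcm = product, so gcd = 502530795/991185 = 507.

507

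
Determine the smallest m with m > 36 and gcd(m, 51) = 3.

39

51 = 3·17. Any m with gcd(m, 51) = 3 is a multiple of 3, say 3s, with s coprime to 17.
Need s > 36/3, so s ≥ 13. First s ≥ 13 with gcd(s, 17) = 1 is s = 13. Thus m = 3·13 = 39.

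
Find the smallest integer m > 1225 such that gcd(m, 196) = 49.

Multiples of 49 above 1225: 49·26, 49·27, … . Need the cofactor coprime to 196/49 = 4.
Checking s = 26, 27, … the first with gcd(s, 4) = 1 is s = 27, giving 1323.

1323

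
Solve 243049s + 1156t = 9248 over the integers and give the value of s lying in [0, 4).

0

Reduce mod 1156: 243049s ≡ 9248 (mod 1156). With g = gcd(243049, 1156) = 289 dividing 9248, divide through: 841s ≡ 32 (mod 4).
Since gcd(841, 4) = 1, s ≡ 32·(841)⁻¹ ≡ 0 (mod 4). Smallest non-negative: 0.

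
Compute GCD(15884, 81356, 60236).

gcd(15884, 81356): 81356 = 5·15884 + 1936; 15884 = 8·1936 + 396; 1936 = 4·396 + 352; 396 = 1·352 + 44; 352 = 8·44 + 0 → 44
gcd(44, 60236): 60236 = 1369·44 + 0 → 44

44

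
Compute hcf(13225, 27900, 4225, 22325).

25

gcd(13225, 27900): 27900 = 2·13225 + 1450; 13225 = 9·1450 + 175; 1450 = 8·175 + 50; 175 = 3·50 + 25; 50 = 2·25 + 0 → 25
gcd(25, 4225): 4225 = 169·25 + 0 → 25
gcd(25, 22325): 22325 = 893·25 + 0 → 25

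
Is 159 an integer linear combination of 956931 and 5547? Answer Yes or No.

gcd(956931, 5547): 956931 = 172·5547 + 2847; 5547 = 1·2847 + 2700; 2847 = 1·2700 + 147; 2700 = 18·147 + 54; 147 = 2·54 + 39; 54 = 1·39 + 15; 39 = 2·15 + 9; 15 = 1·9 + 6; 9 = 1·6 + 3; 6 = 2·3 + 0 → 3
3 divides 159, so a solution exists.

Yes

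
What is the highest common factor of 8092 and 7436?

4

Euclid: 8092 = 1·7436 + 656; 7436 = 11·656 + 220; 656 = 2·220 + 216; 220 = 1·216 + 4; 216 = 54·4 + 0. Last nonzero remainder: 4.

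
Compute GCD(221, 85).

221 = 13 · 17
85 = 5 · 17
Common: 17 = 17

17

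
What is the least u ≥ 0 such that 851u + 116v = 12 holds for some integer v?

gcd(851, 116) = 1 (Euclid: 851 = 7·116 + 39; 116 = 2·39 + 38; 39 = 1·38 + 1; 38 = 38·1 + 0), and 1 | 12.
Extended Euclid: 851·(3) + 116·(-22) = 1. Scale by 12: u₀ = 36.
General solution u = u₀ + 116t; reducing mod 116 gives u = 36 (and v = -264).

36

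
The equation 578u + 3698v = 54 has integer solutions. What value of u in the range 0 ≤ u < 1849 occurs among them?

288

Euclid: 3698 = 6·578 + 230; 578 = 2·230 + 118; 230 = 1·118 + 112; 118 = 1·112 + 6; 112 = 18·6 + 4; 6 = 1·4 + 2; 4 = 2·2 + 0 → gcd = 2; 54 = 2·27.
Back-substitution yields 578·(627) + 3698·(-98) = 2, so one solution is u = 627·27 = 16929, v = -98·27 = -2646.
Solutions in u differ by 3698/2 = 1849; the one in [0, 1849) is 16929 mod 1849 = 288.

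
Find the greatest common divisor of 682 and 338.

Euclid: 682 = 2·338 + 6; 338 = 56·6 + 2; 6 = 3·2 + 0. Last nonzero remainder: 2.

2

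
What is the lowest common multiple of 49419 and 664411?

49419 = 3² · 17² · 19; 664411 = 11² · 17² · 19
max exponents: 3² · 11² · 17² · 19 = 5979699

5979699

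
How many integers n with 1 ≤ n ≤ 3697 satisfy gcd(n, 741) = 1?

Prime factors of 741: 3, 13, 19. Count integers ≤ 3697 divisible by none of them.
By inclusion–exclusion: 3697 − ⌊3697/3⌋ − ⌊3697/13⌋ − ⌊3697/19⌋ + ⌊3697/39⌋ + ⌊3697/57⌋ + ⌊3697/247⌋ − ⌊3697/741⌋ = 2155.

2155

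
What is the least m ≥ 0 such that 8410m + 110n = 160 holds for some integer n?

1

Reduce mod 110: 8410m ≡ 160 (mod 110). With g = gcd(8410, 110) = 10 dividing 160, divide through: 841m ≡ 16 (mod 11).
Since gcd(841, 11) = 1, m ≡ 16·(841)⁻¹ ≡ 1 (mod 11). Smallest non-negative: 1.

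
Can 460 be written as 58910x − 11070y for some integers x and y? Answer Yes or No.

gcd(58910, 11070): 58910 = 5·11070 + 3560; 11070 = 3·3560 + 390; 3560 = 9·390 + 50; 390 = 7·50 + 40; 50 = 1·40 + 10; 40 = 4·10 + 0 → 10
10 divides 460, so a solution exists.

Yes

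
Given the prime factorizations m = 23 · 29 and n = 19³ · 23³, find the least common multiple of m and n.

max exponent per prime: 19³ · 23³ · 29 = 2420150137

2420150137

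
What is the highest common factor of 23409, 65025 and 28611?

gcd(23409, 65025): 65025 = 2·23409 + 18207; 23409 = 1·18207 + 5202; 18207 = 3·5202 + 2601; 5202 = 2·2601 + 0 → 2601
gcd(2601, 28611): 28611 = 11·2601 + 0 → 2601

2601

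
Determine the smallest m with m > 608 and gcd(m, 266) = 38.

Multiples of 38 above 608: 38·17, 38·18, … . Need the cofactor coprime to 266/38 = 7.
Checking s = 17, 18, … the first with gcd(s, 7) = 1 is s = 17, giving 646.

646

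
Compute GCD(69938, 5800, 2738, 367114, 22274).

2

gcd(69938, 5800): 69938 = 12·5800 + 338; 5800 = 17·338 + 54; 338 = 6·54 + 14; 54 = 3·14 + 12; 14 = 1·12 + 2; 12 = 6·2 + 0 → 2
gcd(2, 2738): 2738 = 1369·2 + 0 → 2
gcd(2, 367114): 367114 = 183557·2 + 0 → 2
gcd(2, 22274): 22274 = 11137·2 + 0 → 2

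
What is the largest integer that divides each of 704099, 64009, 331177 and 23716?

gcd(704099, 64009): 704099 = 11·64009 + 0 → 64009
gcd(64009, 331177): 331177 = 5·64009 + 11132; 64009 = 5·11132 + 8349; 11132 = 1·8349 + 2783; 8349 = 3·2783 + 0 → 2783
gcd(2783, 23716): 23716 = 8·2783 + 1452; 2783 = 1·1452 + 1331; 1452 = 1·1331 + 121; 1331 = 11·121 + 0 → 121

121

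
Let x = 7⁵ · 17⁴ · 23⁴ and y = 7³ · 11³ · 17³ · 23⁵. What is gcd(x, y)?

471576579719

min exponent per shared prime: 7³ · 17³ · 23⁴ = 471576579719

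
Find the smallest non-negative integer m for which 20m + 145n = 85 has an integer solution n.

26

gcd(20, 145) = 5 (Euclid: 145 = 7·20 + 5; 20 = 4·5 + 0), and 5 | 85.
Extended Euclid: 20·(-7) + 145·(1) = 5. Scale by 17: m₀ = -119.
General solution m = m₀ + 29t; reducing mod 29 gives m = 26 (and n = -3).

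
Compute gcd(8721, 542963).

Euclid: 542963 = 62·8721 + 2261; 8721 = 3·2261 + 1938; 2261 = 1·1938 + 323; 1938 = 6·323 + 0. Last nonzero remainder: 323.

323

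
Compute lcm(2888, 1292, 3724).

2405704

lcm(2888, 1292) = 2888·1292/gcd = 3731296/76 = 49096
lcm(49096, 3724) = 49096·3724/gcd = 182833504/76 = 2405704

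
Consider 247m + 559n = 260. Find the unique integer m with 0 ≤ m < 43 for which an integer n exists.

gcd(247, 559) = 13 (Euclid: 559 = 2·247 + 65; 247 = 3·65 + 52; 65 = 1·52 + 13; 52 = 4·13 + 0), and 13 | 260.
Extended Euclid: 247·(-9) + 559·(4) = 13. Scale by 20: m₀ = -180.
General solution m = m₀ + 43t; reducing mod 43 gives m = 35 (and n = -15).

35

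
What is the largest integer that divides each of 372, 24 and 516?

372 = 2² · 3 · 31; 24 = 2³ · 3; 516 = 2² · 3 · 43
gcd takes min exponent of each prime: 2² · 3 = 12

12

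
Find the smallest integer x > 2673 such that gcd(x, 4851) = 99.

Multiples of 99 above 2673: 99·28, 99·29, … . Need the cofactor coprime to 4851/99 = 49.
Checking s = 28, 29, … the first with gcd(s, 49) = 1 is s = 29, giving 2871.

2871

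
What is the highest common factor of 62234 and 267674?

2

62234 = 2 · 29² · 37
267674 = 2 · 11 · 23³
Common: 2 = 2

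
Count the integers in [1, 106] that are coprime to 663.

61

Prime factors of 663: 3, 13, 17. Count integers ≤ 106 divisible by none of them.
By inclusion–exclusion: 106 − ⌊106/3⌋ − ⌊106/13⌋ − ⌊106/17⌋ + ⌊106/39⌋ + ⌊106/51⌋ + ⌊106/221⌋ − ⌊106/663⌋ = 61.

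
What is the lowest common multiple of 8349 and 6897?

158631

gcd first: 8349 = 1·6897 + 1452; 6897 = 4·1452 + 1089; 1452 = 1·1089 + 363; 1089 = 3·363 + 0 → gcd = 363
lcm = 8349·6897/gcd = 57583053/363 = 158631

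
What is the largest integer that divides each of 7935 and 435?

7935 = 3 · 5 · 23²
435 = 3 · 5 · 29
Common: 3 · 5 = 15

15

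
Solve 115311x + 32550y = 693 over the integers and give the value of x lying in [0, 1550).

1163

Reduce mod 32550: 115311x ≡ 693 (mod 32550). With g = gcd(115311, 32550) = 21 dividing 693, divide through: 5491x ≡ 33 (mod 1550).
Since gcd(5491, 1550) = 1, x ≡ 33·(5491)⁻¹ ≡ 1163 (mod 1550). Smallest non-negative: 1163.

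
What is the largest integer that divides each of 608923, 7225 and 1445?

gcd(608923, 7225): 608923 = 84·7225 + 2023; 7225 = 3·2023 + 1156; 2023 = 1·1156 + 867; 1156 = 1·867 + 289; 867 = 3·289 + 0 → 289
gcd(289, 1445): 1445 = 5·289 + 0 → 289

289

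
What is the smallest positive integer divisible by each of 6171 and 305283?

6171 = 3 · 11² · 17; 305283 = 3 · 11² · 29²
max exponents: 3 · 11² · 17 · 29² = 5189811

5189811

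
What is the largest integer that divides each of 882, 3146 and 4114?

2

882 = 2 · 3² · 7²; 3146 = 2 · 11² · 13; 4114 = 2 · 11² · 17
gcd takes min exponent of each prime: 2 = 2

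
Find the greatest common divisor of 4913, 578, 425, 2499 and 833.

17

gcd(4913, 578): 4913 = 8·578 + 289; 578 = 2·289 + 0 → 289
gcd(289, 425): 425 = 1·289 + 136; 289 = 2·136 + 17; 136 = 8·17 + 0 → 17
gcd(17, 2499): 2499 = 147·17 + 0 → 17
gcd(17, 833): 833 = 49·17 + 0 → 17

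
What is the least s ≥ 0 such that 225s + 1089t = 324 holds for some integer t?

45

gcd(225, 1089) = 9 (Euclid: 1089 = 4·225 + 189; 225 = 1·189 + 36; 189 = 5·36 + 9; 36 = 4·9 + 0), and 9 | 324.
Extended Euclid: 225·(-29) + 1089·(6) = 9. Scale by 36: s₀ = -1044.
General solution s = s₀ + 121k; reducing mod 121 gives s = 45 (and t = -9).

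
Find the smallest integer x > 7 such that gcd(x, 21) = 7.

Multiples of 7 above 7: 7·2, 7·3, … . Need the cofactor coprime to 21/7 = 3.
Checking s = 2, 3, … the first with gcd(s, 3) = 1 is s = 2, giving 14.

14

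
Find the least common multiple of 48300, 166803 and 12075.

383646900

lcm(48300, 166803) = 48300·166803/gcd = 8056584900/21 = 383646900
lcm(383646900, 12075) = 383646900·12075/gcd = 4632536317500/12075 = 383646900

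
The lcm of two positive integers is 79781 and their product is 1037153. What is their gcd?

From gcd × lcm = pq: gcd = 1037153 / 79781 = 13.

13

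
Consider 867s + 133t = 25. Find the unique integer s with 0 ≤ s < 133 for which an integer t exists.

Euclid: 867 = 6·133 + 69; 133 = 1·69 + 64; 69 = 1·64 + 5; 64 = 12·5 + 4; 5 = 1·4 + 1; 4 = 4·1 + 0 → gcd = 1; 25 = 1·25.
Back-substitution yields 867·(27) + 133·(-176) = 1, so one solution is s = 27·25 = 675, t = -176·25 = -4400.
Solutions in s differ by 133/1 = 133; the one in [0, 133) is 675 mod 133 = 10.

10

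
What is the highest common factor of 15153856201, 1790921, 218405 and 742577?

gcd(15153856201, 1790921): 15153856201 = 8461·1790921 + 873620; 1790921 = 2·873620 + 43681; 873620 = 20·43681 + 0 → 43681
gcd(43681, 218405): 218405 = 5·43681 + 0 → 43681
gcd(43681, 742577): 742577 = 17·43681 + 0 → 43681

43681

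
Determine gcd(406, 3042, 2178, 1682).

406 = 2 · 7 · 29; 3042 = 2 · 3² · 13²; 2178 = 2 · 3² · 11²; 1682 = 2 · 29²
gcd takes min exponent of each prime: 2 = 2

2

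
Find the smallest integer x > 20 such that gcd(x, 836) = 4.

24

836 = 4·209. Any x with gcd(x, 836) = 4 is a multiple of 4, say 4s, with s coprime to 209.
Need s > 20/4, so s ≥ 6. First s ≥ 6 with gcd(s, 209) = 1 is s = 6. Thus x = 4·6 = 24.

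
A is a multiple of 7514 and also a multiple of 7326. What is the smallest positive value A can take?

27523782

7514 = 2 · 13 · 17²; 7326 = 2 · 3² · 11 · 37
max exponents: 2 · 3² · 11 · 13 · 17² · 37 = 27523782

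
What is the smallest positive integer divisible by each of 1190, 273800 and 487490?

1190 = 2 · 5 · 7 · 17; 273800 = 2³ · 5² · 37²; 487490 = 2 · 5 · 29 · 41²
lcm takes max exponent of each prime: 2³ · 5² · 7 · 17 · 29 · 37² · 41² = 1588349667800

1588349667800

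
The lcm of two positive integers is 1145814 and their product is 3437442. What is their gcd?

gcd·lcm = product, so gcd = 3437442/1145814 = 3.

3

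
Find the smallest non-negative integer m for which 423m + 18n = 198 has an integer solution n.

Reduce mod 18: 423m ≡ 198 (mod 18). With g = gcd(423, 18) = 9 dividing 198, divide through: 47m ≡ 22 (mod 2).
Since gcd(47, 2) = 1, m ≡ 22·(47)⁻¹ ≡ 0 (mod 2). Smallest non-negative: 0.

0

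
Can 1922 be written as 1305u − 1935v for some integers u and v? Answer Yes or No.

gcd(1305, 1935): 1935 = 1·1305 + 630; 1305 = 2·630 + 45; 630 = 14·45 + 0 → 45
45 does not divide 1922, so a solution does not exist.

No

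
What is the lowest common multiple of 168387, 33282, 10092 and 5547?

168387 = 3 · 37² · 41; 33282 = 2 · 3² · 43²; 10092 = 2² · 3 · 29²; 5547 = 3 · 43²
lcm takes max exponent of each prime: 2² · 3² · 29² · 37² · 41 · 43² = 3142119605796

3142119605796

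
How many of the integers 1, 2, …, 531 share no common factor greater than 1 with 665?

346

665 = 5·7·19. Inclusion–exclusion on these primes:
531 − ⌊531/5⌋ − ⌊531/7⌋ − ⌊531/19⌋ + ⌊531/35⌋ + ⌊531/95⌋ + ⌊531/133⌋ − ⌊531/665⌋ = 346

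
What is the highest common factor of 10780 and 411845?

10780 = 2² · 5 · 7² · 11
411845 = 5 · 7² · 41²
Common: 5 · 7² = 245

245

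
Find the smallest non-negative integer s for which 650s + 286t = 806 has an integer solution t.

3

gcd(650, 286) = 26 (Euclid: 650 = 2·286 + 78; 286 = 3·78 + 52; 78 = 1·52 + 26; 52 = 2·26 + 0), and 26 | 806.
Extended Euclid: 650·(4) + 286·(-9) = 26. Scale by 31: s₀ = 124.
General solution s = s₀ + 11k; reducing mod 11 gives s = 3 (and t = -4).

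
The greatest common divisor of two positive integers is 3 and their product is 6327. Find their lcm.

2109

gcd·lcm = product, so lcm = 6327/3 = 2109.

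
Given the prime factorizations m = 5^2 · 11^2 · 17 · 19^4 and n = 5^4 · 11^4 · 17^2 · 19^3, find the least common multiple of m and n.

344637875580625

max exponent per prime: 5^4 · 11^4 · 17^2 · 19^4 = 344637875580625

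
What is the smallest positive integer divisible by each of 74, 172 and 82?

260924

74 = 2 · 37; 172 = 2² · 43; 82 = 2 · 41
lcm takes max exponent of each prime: 2² · 37 · 41 · 43 = 260924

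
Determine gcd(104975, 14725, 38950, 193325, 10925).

475

104975 = 5² · 13 · 17 · 19; 14725 = 5² · 19 · 31; 38950 = 2 · 5² · 19 · 41; 193325 = 5² · 11 · 19 · 37; 10925 = 5² · 19 · 23
gcd takes min exponent of each prime: 5² · 19 = 475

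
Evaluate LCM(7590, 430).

326370

gcd first: 7590 = 17·430 + 280; 430 = 1·280 + 150; 280 = 1·150 + 130; 150 = 1·130 + 20; 130 = 6·20 + 10; 20 = 2·10 + 0 → gcd = 10
lcm = 7590·430/gcd = 3263700/10 = 326370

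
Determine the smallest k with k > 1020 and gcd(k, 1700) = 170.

1190

gcd(k, 1700) = 170 forces 170 | k; write k = 170s. Then gcd(170s, 170·10) = 170·gcd(s, 10), so need gcd(s, 10) = 1.
170s > 1020 gives s ≥ 7. The least s ≥ 7 coprime to 10 is 7, so k = 170·7 = 1190.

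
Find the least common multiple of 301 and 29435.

gcd first: 29435 = 97·301 + 238; 301 = 1·238 + 63; 238 = 3·63 + 49; 63 = 1·49 + 14; 49 = 3·14 + 7; 14 = 2·7 + 0 → gcd = 7
lcm = 301·29435/gcd = 8859935/7 = 1265705

1265705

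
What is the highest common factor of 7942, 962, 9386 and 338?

2

7942 = 2 · 11 · 19²; 962 = 2 · 13 · 37; 9386 = 2 · 13 · 19²; 338 = 2 · 13²
gcd takes min exponent of each prime: 2 = 2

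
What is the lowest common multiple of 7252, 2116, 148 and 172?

164961244

7252 = 2² · 7² · 37; 2116 = 2² · 23²; 148 = 2² · 37; 172 = 2² · 43
lcm takes max exponent of each prime: 2² · 7² · 23² · 37 · 43 = 164961244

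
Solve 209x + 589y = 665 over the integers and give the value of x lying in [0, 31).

Euclid: 589 = 2·209 + 171; 209 = 1·171 + 38; 171 = 4·38 + 19; 38 = 2·19 + 0 → gcd = 19; 665 = 19·35.
Back-substitution yields 209·(-14) + 589·(5) = 19, so one solution is x = -14·35 = -490, y = 5·35 = 175.
Solutions in x differ by 589/19 = 31; the one in [0, 31) is -490 mod 31 = 6.

6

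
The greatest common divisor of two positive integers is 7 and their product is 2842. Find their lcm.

For any two positive integers, gcd × lcm equals their product. Hence lcm = 2842 / 7 = 406.

406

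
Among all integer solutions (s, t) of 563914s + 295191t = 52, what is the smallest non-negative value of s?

21904

Euclid: 563914 = 1·295191 + 268723; 295191 = 1·268723 + 26468; 268723 = 10·26468 + 4043; 26468 = 6·4043 + 2210; 4043 = 1·2210 + 1833; 2210 = 1·1833 + 377; 1833 = 4·377 + 325; 377 = 1·325 + 52; 325 = 6·52 + 13; 52 = 4·13 + 0 → gcd = 13; 52 = 13·4.
Back-substitution yields 563914·(5476) + 295191·(-10461) = 13, so one solution is s = 5476·4 = 21904, t = -10461·4 = -41844.
Solutions in s differ by 295191/13 = 22707; the one in [0, 22707) is 21904 mod 22707 = 21904.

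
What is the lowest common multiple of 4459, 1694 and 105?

16186170

4459 = 7³ · 13; 1694 = 2 · 7 · 11²; 105 = 3 · 5 · 7
lcm takes max exponent of each prime: 2 · 3 · 5 · 7³ · 11² · 13 = 16186170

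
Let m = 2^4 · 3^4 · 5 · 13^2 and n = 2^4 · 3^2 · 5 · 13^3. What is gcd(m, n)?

121680

min exponent per shared prime: 2^4 · 3^2 · 5 · 13^2 = 121680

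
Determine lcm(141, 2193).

gcd first: 2193 = 15·141 + 78; 141 = 1·78 + 63; 78 = 1·63 + 15; 63 = 4·15 + 3; 15 = 5·3 + 0 → gcd = 3
lcm = 141·2193/gcd = 309213/3 = 103071

103071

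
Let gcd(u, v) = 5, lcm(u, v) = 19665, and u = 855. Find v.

115

Using uv = gcd(u,v)·lcm(u,v) = 5·19665 = 98325, we get v = 98325/855 = 115.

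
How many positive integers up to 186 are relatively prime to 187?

187 = 11·17. Inclusion–exclusion on these primes:
186 − ⌊186/11⌋ − ⌊186/17⌋ + ⌊186/187⌋ = 160

160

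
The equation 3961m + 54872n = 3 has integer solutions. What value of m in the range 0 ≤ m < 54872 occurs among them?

Reduce mod 54872: 3961m ≡ 3 (mod 54872). With g = gcd(3961, 54872) = 1 dividing 3, divide through: 3961m ≡ 3 (mod 54872).
Since gcd(3961, 54872) = 1, m ≡ 3·(3961)⁻¹ ≡ 25739 (mod 54872). Smallest non-negative: 25739.

25739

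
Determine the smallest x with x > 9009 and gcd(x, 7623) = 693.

9702

Multiples of 693 above 9009: 693·14, 693·15, … . Need the cofactor coprime to 7623/693 = 11.
Checking s = 14, 15, … the first with gcd(s, 11) = 1 is s = 14, giving 9702.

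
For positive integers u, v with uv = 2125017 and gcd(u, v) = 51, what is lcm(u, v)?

Since gcd(u,v)·lcm(u,v) = uv, lcm = 2125017/51 = 41667.

41667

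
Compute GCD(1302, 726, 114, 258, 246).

6

gcd(1302, 726): 1302 = 1·726 + 576; 726 = 1·576 + 150; 576 = 3·150 + 126; 150 = 1·126 + 24; 126 = 5·24 + 6; 24 = 4·6 + 0 → 6
gcd(6, 114): 114 = 19·6 + 0 → 6
gcd(6, 258): 258 = 43·6 + 0 → 6
gcd(6, 246): 246 = 41·6 + 0 → 6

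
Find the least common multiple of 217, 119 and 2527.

217 = 7 · 31; 119 = 7 · 17; 2527 = 7 · 19²
lcm takes max exponent of each prime: 7 · 17 · 19² · 31 = 1331729

1331729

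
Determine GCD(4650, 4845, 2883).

4650 = 2 · 3 · 5² · 31; 4845 = 3 · 5 · 17 · 19; 2883 = 3 · 31²
gcd takes min exponent of each prime: 3 = 3

3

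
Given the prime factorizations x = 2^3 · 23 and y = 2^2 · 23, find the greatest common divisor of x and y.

92

min exponent per shared prime: 2^2 · 23 = 92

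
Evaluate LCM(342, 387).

14706

gcd first: 387 = 1·342 + 45; 342 = 7·45 + 27; 45 = 1·27 + 18; 27 = 1·18 + 9; 18 = 2·9 + 0 → gcd = 9
lcm = 342·387/gcd = 132354/9 = 14706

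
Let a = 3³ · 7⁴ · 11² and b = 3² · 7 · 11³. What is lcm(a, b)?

max exponent per prime: 3³ · 7⁴ · 11³ = 86284737

86284737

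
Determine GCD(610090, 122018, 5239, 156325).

610090 = 2 · 5 · 13² · 19²; 122018 = 2 · 13² · 19²; 5239 = 13² · 31; 156325 = 5² · 13² · 37
gcd takes min exponent of each prime: 13² = 169

169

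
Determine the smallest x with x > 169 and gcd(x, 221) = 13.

182

221 = 13·17. Any x with gcd(x, 221) = 13 is a multiple of 13, say 13s, with s coprime to 17.
Need s > 169/13, so s ≥ 14. First s ≥ 14 with gcd(s, 17) = 1 is s = 14. Thus x = 13·14 = 182.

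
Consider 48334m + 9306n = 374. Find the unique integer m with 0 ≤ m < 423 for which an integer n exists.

Euclid: 48334 = 5·9306 + 1804; 9306 = 5·1804 + 286; 1804 = 6·286 + 88; 286 = 3·88 + 22; 88 = 4·22 + 0 → gcd = 22; 374 = 22·17.
Back-substitution yields 48334·(-98) + 9306·(509) = 22, so one solution is m = -98·17 = -1666, n = 509·17 = 8653.
Solutions in m differ by 9306/22 = 423; the one in [0, 423) is -1666 mod 423 = 26.

26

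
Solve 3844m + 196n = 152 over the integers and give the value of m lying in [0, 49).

47

Reduce mod 196: 3844m ≡ 152 (mod 196). With g = gcd(3844, 196) = 4 dividing 152, divide through: 961m ≡ 38 (mod 49).
Since gcd(961, 49) = 1, m ≡ 38·(961)⁻¹ ≡ 47 (mod 49). Smallest non-negative: 47.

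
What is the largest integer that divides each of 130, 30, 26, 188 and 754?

2

130 = 2 · 5 · 13; 30 = 2 · 3 · 5; 26 = 2 · 13; 188 = 2² · 47; 754 = 2 · 13 · 29
gcd takes min exponent of each prime: 2 = 2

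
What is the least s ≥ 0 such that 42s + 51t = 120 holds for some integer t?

15

gcd(42, 51) = 3 (Euclid: 51 = 1·42 + 9; 42 = 4·9 + 6; 9 = 1·6 + 3; 6 = 2·3 + 0), and 3 | 120.
Extended Euclid: 42·(-6) + 51·(5) = 3. Scale by 40: s₀ = -240.
General solution s = s₀ + 17k; reducing mod 17 gives s = 15 (and t = -10).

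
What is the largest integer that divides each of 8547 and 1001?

77

8547 = 3 · 7 · 11 · 37
1001 = 7 · 11 · 13
Common: 7 · 11 = 77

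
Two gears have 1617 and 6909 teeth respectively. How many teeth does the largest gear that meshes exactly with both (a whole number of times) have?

147

1617 = 3 · 7² · 11
6909 = 3 · 7² · 47
Common: 3 · 7² = 147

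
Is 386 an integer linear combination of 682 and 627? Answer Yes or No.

No

gcd(682, 627): 682 = 1·627 + 55; 627 = 11·55 + 22; 55 = 2·22 + 11; 22 = 2·11 + 0 → 11
11 does not divide 386, so a solution does not exist.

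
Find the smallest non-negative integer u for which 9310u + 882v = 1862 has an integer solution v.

gcd(9310, 882) = 98 (Euclid: 9310 = 10·882 + 490; 882 = 1·490 + 392; 490 = 1·392 + 98; 392 = 4·98 + 0), and 98 | 1862.
Extended Euclid: 9310·(2) + 882·(-21) = 98. Scale by 19: u₀ = 38.
General solution u = u₀ + 9t; reducing mod 9 gives u = 2 (and v = -19).

2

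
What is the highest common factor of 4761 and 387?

4761 = 3² · 23²
387 = 3² · 43
Common: 3² = 9

9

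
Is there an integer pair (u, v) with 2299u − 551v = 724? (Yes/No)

No

By Bézout, 2299u − 551v = 724 has integer solutions iff gcd(2299, 551) | 724.
Euclid: 2299 = 4·551 + 95; 551 = 5·95 + 76; 95 = 1·76 + 19; 76 = 4·19 + 0. gcd = 19; 724 mod 19 = 2. No.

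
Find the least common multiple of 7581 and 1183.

gcd first: 7581 = 6·1183 + 483; 1183 = 2·483 + 217; 483 = 2·217 + 49; 217 = 4·49 + 21; 49 = 2·21 + 7; 21 = 3·7 + 0 → gcd = 7
lcm = 7581·1183/gcd = 8968323/7 = 1281189

1281189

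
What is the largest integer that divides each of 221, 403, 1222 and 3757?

13

gcd(221, 403): 403 = 1·221 + 182; 221 = 1·182 + 39; 182 = 4·39 + 26; 39 = 1·26 + 13; 26 = 2·13 + 0 → 13
gcd(13, 1222): 1222 = 94·13 + 0 → 13
gcd(13, 3757): 3757 = 289·13 + 0 → 13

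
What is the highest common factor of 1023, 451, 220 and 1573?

11

1023 = 3 · 11 · 31; 451 = 11 · 41; 220 = 2² · 5 · 11; 1573 = 11² · 13
gcd takes min exponent of each prime: 11 = 11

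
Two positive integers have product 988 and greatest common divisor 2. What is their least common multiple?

494

gcd·lcm = product, so lcm = 988/2 = 494.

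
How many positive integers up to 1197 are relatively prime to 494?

Prime factors of 494: 2, 13, 19. Count integers ≤ 1197 divisible by none of them.
By inclusion–exclusion: 1197 − ⌊1197/2⌋ − ⌊1197/13⌋ − ⌊1197/19⌋ + ⌊1197/26⌋ + ⌊1197/38⌋ + ⌊1197/247⌋ − ⌊1197/494⌋ = 523.

523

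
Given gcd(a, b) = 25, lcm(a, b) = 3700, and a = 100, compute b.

925

a·b = gcd·lcm = 25·3700 = 92500, so b = 92500/100 = 925.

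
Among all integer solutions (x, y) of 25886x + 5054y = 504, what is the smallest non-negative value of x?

329

Euclid: 25886 = 5·5054 + 616; 5054 = 8·616 + 126; 616 = 4·126 + 112; 126 = 1·112 + 14; 112 = 8·14 + 0 → gcd = 14; 504 = 14·36.
Back-substitution yields 25886·(-41) + 5054·(210) = 14, so one solution is x = -41·36 = -1476, y = 210·36 = 7560.
Solutions in x differ by 5054/14 = 361; the one in [0, 361) is -1476 mod 361 = 329.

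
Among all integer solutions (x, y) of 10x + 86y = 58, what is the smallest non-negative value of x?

Reduce mod 86: 10x ≡ 58 (mod 86). With g = gcd(10, 86) = 2 dividing 58, divide through: 5x ≡ 29 (mod 43).
Since gcd(5, 43) = 1, x ≡ 29·(5)⁻¹ ≡ 23 (mod 43). Smallest non-negative: 23.

23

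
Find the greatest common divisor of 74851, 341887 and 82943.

2023

74851 = 7 · 17² · 37; 341887 = 7 · 13² · 17²; 82943 = 7 · 17² · 41
gcd takes min exponent of each prime: 7 · 17² = 2023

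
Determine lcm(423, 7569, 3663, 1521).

24469070769

423 = 3² · 47; 7569 = 3² · 29²; 3663 = 3² · 11 · 37; 1521 = 3² · 13²
lcm takes max exponent of each prime: 3² · 11 · 13² · 29² · 37 · 47 = 24469070769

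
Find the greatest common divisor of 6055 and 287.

7

6055 = 5 · 7 · 173
287 = 7 · 41
Common: 7 = 7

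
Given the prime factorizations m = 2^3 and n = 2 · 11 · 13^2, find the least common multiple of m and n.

max exponent per prime: 2^3 · 11 · 13^2 = 14872

14872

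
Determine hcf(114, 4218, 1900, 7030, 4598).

38

114 = 2 · 3 · 19; 4218 = 2 · 3 · 19 · 37; 1900 = 2² · 5² · 19; 7030 = 2 · 5 · 19 · 37; 4598 = 2 · 11² · 19
gcd takes min exponent of each prime: 2 · 19 = 38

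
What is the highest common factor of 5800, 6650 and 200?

50

gcd(5800, 6650): 6650 = 1·5800 + 850; 5800 = 6·850 + 700; 850 = 1·700 + 150; 700 = 4·150 + 100; 150 = 1·100 + 50; 100 = 2·50 + 0 → 50
gcd(50, 200): 200 = 4·50 + 0 → 50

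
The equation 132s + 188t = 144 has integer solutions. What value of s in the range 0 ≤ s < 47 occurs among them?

31

gcd(132, 188) = 4 (Euclid: 188 = 1·132 + 56; 132 = 2·56 + 20; 56 = 2·20 + 16; 20 = 1·16 + 4; 16 = 4·4 + 0), and 4 | 144.
Extended Euclid: 132·(10) + 188·(-7) = 4. Scale by 36: s₀ = 360.
General solution s = s₀ + 47k; reducing mod 47 gives s = 31 (and t = -21).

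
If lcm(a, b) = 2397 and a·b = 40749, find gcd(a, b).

gcd·lcm = product, so gcd = 40749/2397 = 17.

17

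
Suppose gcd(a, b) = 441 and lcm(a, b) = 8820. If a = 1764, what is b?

Using ab = gcd(a,b)·lcm(a,b) = 441·8820 = 3889620, we get b = 3889620/1764 = 2205.

2205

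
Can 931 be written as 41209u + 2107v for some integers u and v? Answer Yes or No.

gcd(41209, 2107): 41209 = 19·2107 + 1176; 2107 = 1·1176 + 931; 1176 = 1·931 + 245; 931 = 3·245 + 196; 245 = 1·196 + 49; 196 = 4·49 + 0 → 49
49 divides 931, so a solution exists.

Yes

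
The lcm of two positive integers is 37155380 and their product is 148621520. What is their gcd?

gcd·lcm = product, so gcd = 148621520/37155380 = 4.

4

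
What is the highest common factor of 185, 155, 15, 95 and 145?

5

185 = 5 · 37; 155 = 5 · 31; 15 = 3 · 5; 95 = 5 · 19; 145 = 5 · 29
gcd takes min exponent of each prime: 5 = 5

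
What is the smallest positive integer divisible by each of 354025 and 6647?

gcd first: 354025 = 53·6647 + 1734; 6647 = 3·1734 + 1445; 1734 = 1·1445 + 289; 1445 = 5·289 + 0 → gcd = 289
lcm = 354025·6647/gcd = 2353204175/289 = 8142575

8142575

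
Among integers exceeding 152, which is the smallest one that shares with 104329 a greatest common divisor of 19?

Multiples of 19 above 152: 19·9, 19·10, … . Need the cofactor coprime to 104329/19 = 5491.
Checking s = 9, 10, … the first with gcd(s, 5491) = 1 is s = 9, giving 171.

171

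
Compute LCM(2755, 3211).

465595

2755 = 5 · 19 · 29; 3211 = 13² · 19
max exponents: 5 · 13² · 19 · 29 = 465595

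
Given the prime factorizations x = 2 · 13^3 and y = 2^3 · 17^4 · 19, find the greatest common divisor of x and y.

min exponent per shared prime: 2 = 2

2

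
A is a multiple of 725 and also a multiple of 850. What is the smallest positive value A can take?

725 = 5² · 29; 850 = 2 · 5² · 17
max exponents: 2 · 5² · 17 · 29 = 24650

24650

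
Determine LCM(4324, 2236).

gcd first: 4324 = 1·2236 + 2088; 2236 = 1·2088 + 148; 2088 = 14·148 + 16; 148 = 9·16 + 4; 16 = 4·4 + 0 → gcd = 4
lcm = 4324·2236/gcd = 9668464/4 = 2417116

2417116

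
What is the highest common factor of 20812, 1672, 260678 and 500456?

22

gcd(20812, 1672): 20812 = 12·1672 + 748; 1672 = 2·748 + 176; 748 = 4·176 + 44; 176 = 4·44 + 0 → 44
gcd(44, 260678): 260678 = 5924·44 + 22; 44 = 2·22 + 0 → 22
gcd(22, 500456): 500456 = 22748·22 + 0 → 22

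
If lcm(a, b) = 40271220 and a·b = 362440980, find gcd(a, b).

9

From gcd × lcm = ab: gcd = 362440980 / 40271220 = 9.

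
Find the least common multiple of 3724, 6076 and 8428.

3724 = 2² · 7² · 19; 6076 = 2² · 7² · 31; 8428 = 2² · 7² · 43
lcm takes max exponent of each prime: 2² · 7² · 19 · 31 · 43 = 4964092

4964092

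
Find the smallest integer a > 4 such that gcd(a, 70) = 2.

6

Multiples of 2 above 4: 2·3, 2·4, … . Need the cofactor coprime to 70/2 = 35.
Checking s = 3, 4, … the first with gcd(s, 35) = 1 is s = 3, giving 6.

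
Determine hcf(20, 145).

Euclid: 145 = 7·20 + 5; 20 = 4·5 + 0. Last nonzero remainder: 5.

5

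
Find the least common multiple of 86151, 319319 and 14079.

763921851693

86151 = 3 · 13 · 47²; 319319 = 7 · 11² · 13 · 29; 14079 = 3 · 13 · 19²
lcm takes max exponent of each prime: 3 · 7 · 11² · 13 · 19² · 29 · 47² = 763921851693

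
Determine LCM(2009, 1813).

2009 = 7² · 41; 1813 = 7² · 37
max exponents: 7² · 37 · 41 = 74333

74333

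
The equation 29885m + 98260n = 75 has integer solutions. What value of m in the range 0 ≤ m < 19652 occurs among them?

gcd(29885, 98260) = 5 (Euclid: 98260 = 3·29885 + 8605; 29885 = 3·8605 + 4070; 8605 = 2·4070 + 465; 4070 = 8·465 + 350; 465 = 1·350 + 115; 350 = 3·115 + 5; 115 = 23·5 + 0), and 5 | 75.
Extended Euclid: 29885·(845) + 98260·(-257) = 5. Scale by 15: m₀ = 12675.
General solution m = m₀ + 19652t; reducing mod 19652 gives m = 12675 (and n = -3855).

12675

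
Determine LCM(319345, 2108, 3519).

8196947460

319345 = 5 · 13 · 17³; 2108 = 2² · 17 · 31; 3519 = 3² · 17 · 23
lcm takes max exponent of each prime: 2² · 3² · 5 · 13 · 17³ · 23 · 31 = 8196947460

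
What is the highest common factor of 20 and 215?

20 = 2² · 5
215 = 5 · 43
Common: 5 = 5

5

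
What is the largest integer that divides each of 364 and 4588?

364 = 2² · 7 · 13
4588 = 2² · 31 · 37
Common: 2² = 4

4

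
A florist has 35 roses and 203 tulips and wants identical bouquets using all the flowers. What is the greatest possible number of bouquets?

7

35 = 5 · 7
203 = 7 · 29
Common: 7 = 7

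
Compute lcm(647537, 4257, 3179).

647537 = 11 · 37² · 43; 4257 = 3² · 11 · 43; 3179 = 11 · 17²
lcm takes max exponent of each prime: 3² · 11 · 17² · 37² · 43 = 1684243737

1684243737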